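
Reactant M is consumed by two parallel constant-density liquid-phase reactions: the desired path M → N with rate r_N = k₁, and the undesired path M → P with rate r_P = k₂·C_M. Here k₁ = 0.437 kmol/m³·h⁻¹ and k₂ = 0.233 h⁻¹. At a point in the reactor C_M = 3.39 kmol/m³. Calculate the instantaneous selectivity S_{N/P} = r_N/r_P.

S_{N/P} = r_N/r_P = (k₁)/(k₂·C_M) = (k₁/k₂)·C_M⁻¹.
= (0.437) / (0.233×3.390) = 0.4370/0.7899 = 0.553.

0.553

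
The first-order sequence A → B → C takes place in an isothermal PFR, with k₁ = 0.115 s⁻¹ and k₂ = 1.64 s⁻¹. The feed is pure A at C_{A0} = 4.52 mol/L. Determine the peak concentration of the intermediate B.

0.259 mol/L

For a first-order series the maximum intermediate yield is C_{B,max}/C_{A0} = (k₁/k₂)^[k₂/(k₂−k₁)].
= (0.115/1.64)^(1.64/(1.64−0.115)) = (0.07012)^(1.075) = 0.05739.
C_{B,max} = 0.05739×4.52 = 0.259 mol/L.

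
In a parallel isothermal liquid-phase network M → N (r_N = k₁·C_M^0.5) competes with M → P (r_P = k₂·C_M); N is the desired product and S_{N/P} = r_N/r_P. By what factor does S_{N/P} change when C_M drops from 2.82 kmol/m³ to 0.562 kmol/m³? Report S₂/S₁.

2.24

S_{N/P} = (k₁/k₂)·C_M^-0.5, so S₂/S₁ = (C_{M,2}/C_{M,1})^-0.5.
= (0.562/2.82)^(-0.5) = (0.1993)^(-0.5) = 2.24.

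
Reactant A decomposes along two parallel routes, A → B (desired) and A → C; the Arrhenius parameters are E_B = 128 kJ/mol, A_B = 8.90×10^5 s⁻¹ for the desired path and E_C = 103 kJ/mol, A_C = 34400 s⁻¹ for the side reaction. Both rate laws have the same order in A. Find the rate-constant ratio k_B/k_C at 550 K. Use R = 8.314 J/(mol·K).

0.109

Since both paths have the same order in A, the concentration cancels and S_{B/C} = k_B/k_C = (A_B/A_C)·exp[(E_C−E_B)/(RT)].
(E_C−E_B)/(RT) = (103−128)×10³/(8.314×550) = -25000/4573 = -5.467.
k_B/k_C = (8.90×10^5/34400)·exp(-5.467) = 25.87 × 0.004223 = 0.109.
Since E_B > E_C, raising the temperature improves selectivity toward B.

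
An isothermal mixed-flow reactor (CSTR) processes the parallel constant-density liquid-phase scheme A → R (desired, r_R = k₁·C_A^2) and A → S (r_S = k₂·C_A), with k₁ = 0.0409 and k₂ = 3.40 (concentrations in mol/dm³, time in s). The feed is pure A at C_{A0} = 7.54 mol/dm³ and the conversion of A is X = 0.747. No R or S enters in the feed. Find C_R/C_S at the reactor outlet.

0.0229

Exit C_A = C_{A0}(1−X) = 7.54×0.253 = 1.908 mol/dm³.
In a CSTR the entire volume is at exit conditions, so r_R = 0.0409×1.908^2 = 0.1488 and r_S = 3.40×1.908 = 6.486.
Overall selectivity = C_R/C_S = r_Rτ/(r_Sτ) = r_R/r_S = 0.0229.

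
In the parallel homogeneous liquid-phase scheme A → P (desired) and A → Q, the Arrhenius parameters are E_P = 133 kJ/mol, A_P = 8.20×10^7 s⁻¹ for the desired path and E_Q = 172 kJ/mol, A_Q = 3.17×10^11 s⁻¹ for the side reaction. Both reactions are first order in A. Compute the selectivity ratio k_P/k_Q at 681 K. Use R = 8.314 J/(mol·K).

k_P/k_Q = (A_P/A_Q)·exp[−(E_P−E_Q)/(RT)] = (A_P/A_Q)·exp[(E_Q−E_P)/(RT)].
(E_Q−E_P)/(RT) = (172−133)×10³/(8.314×681) = 39000/5662 = 6.888.
k_P/k_Q = (8.20×10^7/3.17×10^11)·exp(6.888) = 2.587×10^-4 × 980.7 = 0.254.
Since E_P < E_Q, lowering the temperature improves selectivity toward P.

0.254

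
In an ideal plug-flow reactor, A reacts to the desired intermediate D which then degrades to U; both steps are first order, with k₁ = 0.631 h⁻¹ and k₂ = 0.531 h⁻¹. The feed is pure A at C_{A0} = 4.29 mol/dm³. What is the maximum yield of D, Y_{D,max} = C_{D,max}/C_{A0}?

For a first-order series the maximum intermediate yield is C_{D,max}/C_{A0} = (k₁/k₂)^[k₂/(k₂−k₁)].
= (0.631/0.531)^(0.531/(0.531−0.631)) = (1.188)^(-5.310) = 0.4000.

0.400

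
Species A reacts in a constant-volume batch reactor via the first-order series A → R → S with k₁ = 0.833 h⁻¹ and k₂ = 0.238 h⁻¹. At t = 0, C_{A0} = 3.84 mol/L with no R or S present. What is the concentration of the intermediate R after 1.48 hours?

The intermediate concentration in a first-order A→B→C sequence is C_R = k₁C_{A0}(e^(−k₁t) − e^(−k₂t))/(k₂−k₁).
e^(−k₁t) = e^(−0.833×1.48) = e^(−1.233) = 0.2915; e^(−k₂t) = e^(−0.3522) = 0.7031.
C_R = 0.833×3.84/(0.238−0.833) × (0.2915−0.7031) = (-5.376)×(-0.4116) = 2.213 mol/L.

2.21 mol/L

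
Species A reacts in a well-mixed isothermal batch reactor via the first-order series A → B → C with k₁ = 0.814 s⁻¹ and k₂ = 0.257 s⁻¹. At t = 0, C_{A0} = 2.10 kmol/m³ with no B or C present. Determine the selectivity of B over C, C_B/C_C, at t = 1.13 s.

5.62

Solving the coupled first-order balances gives C_B(t) = [k₁/(k₂−k₁)]·C_{A0}·(e^(−k₁t) − e^(−k₂t)).
e^(−k₁t) = e^(−0.814×1.13) = e^(−0.9198) = 0.3986; e^(−k₂t) = e^(−0.2904) = 0.7480.
C_B = 0.814×2.10/(0.257−0.814) × (0.3986−0.7480) = (-3.069)×(-0.3494) = 1.072 kmol/m³.
C_A = C_{A0}e^(−k₁t) = 0.8370 kmol/m³, so C_C = C_{A0}−C_A−C_B = 0.1908 kmol/m³; C_B/C_C = 5.62.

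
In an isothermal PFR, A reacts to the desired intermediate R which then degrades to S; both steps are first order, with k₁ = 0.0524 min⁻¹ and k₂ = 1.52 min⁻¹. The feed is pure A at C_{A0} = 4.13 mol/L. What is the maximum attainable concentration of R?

0.126 mol/L

Evaluating C_R at τ_opt = ln(k₂/k₁)/(k₂−k₁) gives C_{R,max}/C_{A0} = (k₁/k₂)^[k₂/(k₂−k₁)].
= (0.0524/1.52)^(1.52/(1.52−0.0524)) = (0.03447)^(1.036) = 0.03057.
C_{R,max} = 0.03057×4.13 = 0.126 mol/L.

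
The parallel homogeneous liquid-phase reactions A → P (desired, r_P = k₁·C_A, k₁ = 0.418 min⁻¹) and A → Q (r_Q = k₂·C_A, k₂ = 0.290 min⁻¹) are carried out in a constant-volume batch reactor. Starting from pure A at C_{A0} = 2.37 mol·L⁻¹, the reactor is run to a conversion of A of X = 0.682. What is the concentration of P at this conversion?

C_A = C_{A0}(1−X) = 0.7537 mol·L⁻¹.
Both paths are first order in A, so the instantaneous fraction to P is constant: dC_P/d(−C_A) = k₁/(k₁+k₂) = 0.5904.
C_P = 0.5904·(C_{A0}−C_A) = 0.5904×1.616 = 0.954 mol·L⁻¹.

0.954 mol·L⁻¹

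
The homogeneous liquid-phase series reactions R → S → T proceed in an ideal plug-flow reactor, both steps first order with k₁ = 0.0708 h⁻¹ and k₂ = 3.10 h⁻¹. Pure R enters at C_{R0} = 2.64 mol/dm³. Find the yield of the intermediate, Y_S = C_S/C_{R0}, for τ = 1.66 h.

0.0206

The intermediate concentration in a first-order A→B→C sequence is C_S = k₁C_{R0}(e^(−k₁τ) − e^(−k₂τ))/(k₂−k₁).
e^(−k₁τ) = e^(−0.0708×1.66) = e^(−0.1175) = 0.8891; e^(−k₂τ) = e^(−5.146) = 0.005823.
C_S = 0.0708×2.64/(3.10−0.0708) × (0.8891−0.005823) = 0.06170×0.8833 = 0.05450 mol/dm³.
Y_S = C_S/C_{R0} = 0.05450/2.64 = 0.0206.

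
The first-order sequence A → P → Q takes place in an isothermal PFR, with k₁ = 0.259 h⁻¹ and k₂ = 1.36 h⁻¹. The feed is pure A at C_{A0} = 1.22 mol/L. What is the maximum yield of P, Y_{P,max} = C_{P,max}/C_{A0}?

0.129

Evaluating C_P at τ_opt = ln(k₂/k₁)/(k₂−k₁) gives C_{P,max}/C_{A0} = (k₁/k₂)^[k₂/(k₂−k₁)].
= (0.259/1.36)^(1.36/(1.36−0.259)) = (0.1904)^(1.235) = 0.1289.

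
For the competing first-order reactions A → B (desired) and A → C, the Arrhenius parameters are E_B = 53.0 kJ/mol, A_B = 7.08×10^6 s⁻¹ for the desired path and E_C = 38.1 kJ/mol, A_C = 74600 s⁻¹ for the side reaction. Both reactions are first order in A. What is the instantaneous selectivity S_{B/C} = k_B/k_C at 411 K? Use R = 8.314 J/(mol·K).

k_B/k_C = (A_B/A_C)·exp[−(E_B−E_C)/(RT)] = (A_B/A_C)·exp[(E_C−E_B)/(RT)].
(E_C−E_B)/(RT) = (38.1−53.0)×10³/(8.314×411) = -14900/3417 = -4.360.
k_B/k_C = (7.08×10^6/74600)·exp(-4.360) = 94.91 × 0.01277 = 1.21.
Since E_B > E_C, raising the temperature improves selectivity toward B.

1.21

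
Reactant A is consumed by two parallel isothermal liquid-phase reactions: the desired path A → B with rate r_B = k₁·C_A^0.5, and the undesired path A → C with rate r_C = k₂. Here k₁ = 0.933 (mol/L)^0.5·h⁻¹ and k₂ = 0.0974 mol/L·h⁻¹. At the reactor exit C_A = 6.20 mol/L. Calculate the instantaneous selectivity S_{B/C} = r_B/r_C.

S_{B/C} = r_B/r_C = (k₁·C_A^0.5)/(k₂) = (k₁/k₂)·C_A^0.5.
= (0.933×6.200^0.5) / (0.0974) = 2.323/0.09740 = 23.9.

23.9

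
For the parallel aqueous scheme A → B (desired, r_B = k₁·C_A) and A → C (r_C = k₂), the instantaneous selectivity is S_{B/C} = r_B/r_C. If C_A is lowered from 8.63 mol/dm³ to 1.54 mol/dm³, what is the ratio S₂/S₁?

0.178

S_{B/C} = (k₁/k₂)·C_A, so S₂/S₁ = (C_{A,2}/C_{A,1}).
= 1.54/8.63 = 0.178.
Selectivity toward B falls as C_A falls — high-concentration operation is favoured.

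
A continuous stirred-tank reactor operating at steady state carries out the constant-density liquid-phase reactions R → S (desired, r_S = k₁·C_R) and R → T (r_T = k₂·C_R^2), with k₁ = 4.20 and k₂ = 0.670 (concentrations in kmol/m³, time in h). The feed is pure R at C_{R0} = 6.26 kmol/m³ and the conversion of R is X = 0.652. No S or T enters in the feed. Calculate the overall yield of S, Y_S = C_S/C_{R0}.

Exit C_R = C_{R0}(1−X) = 6.26×0.348 = 2.178 kmol/m³.
Rates in a CSTR are evaluated at the outlet concentration: r_S = 4.20×2.178 = 9.150, r_T = 0.670×2.178^2 = 3.180.
Fraction of consumed R going to S: r_S/(r_S+r_T) = 0.7421.
C_S = 0.7421·C_{R0}·X = 0.7421×6.26×0.652 = 3.03 kmol/m³; Y_S = C_S/C_{R0} = 0.484.

0.484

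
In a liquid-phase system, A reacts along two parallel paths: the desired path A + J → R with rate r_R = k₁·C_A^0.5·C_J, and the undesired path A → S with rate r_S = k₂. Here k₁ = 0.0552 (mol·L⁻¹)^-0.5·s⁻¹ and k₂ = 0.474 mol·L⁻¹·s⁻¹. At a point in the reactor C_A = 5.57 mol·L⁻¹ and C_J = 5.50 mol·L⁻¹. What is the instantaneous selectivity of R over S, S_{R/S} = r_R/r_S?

1.51

S_{R/S} = r_R/r_S = (k₁·C_A^0.5·C_J)/(k₂) = (k₁/k₂)·C_A^0.5·C_J.
= (0.0552×5.570^0.5×5.500) / (0.474) = 0.7165/0.4740 = 1.51.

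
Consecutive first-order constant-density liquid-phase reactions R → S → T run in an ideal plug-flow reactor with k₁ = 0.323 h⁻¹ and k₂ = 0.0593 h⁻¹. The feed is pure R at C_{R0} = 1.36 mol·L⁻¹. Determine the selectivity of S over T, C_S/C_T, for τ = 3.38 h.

Solving the coupled first-order balances gives C_S(τ) = [k₁/(k₂−k₁)]·C_{R0}·(e^(−k₁τ) − e^(−k₂τ)).
e^(−k₁τ) = e^(−0.323×3.38) = e^(−1.092) = 0.3356; e^(−k₂τ) = e^(−0.2004) = 0.8184.
C_S = 0.323×1.36/(0.0593−0.323) × (0.3356−0.8184) = (-1.666)×(-0.4827) = 0.8042 mol·L⁻¹.
C_R = C_{R0}e^(−k₁τ) = 0.4565 mol·L⁻¹, so C_T = C_{R0}−C_R−C_S = 0.09937 mol·L⁻¹; C_S/C_T = 8.09.

8.09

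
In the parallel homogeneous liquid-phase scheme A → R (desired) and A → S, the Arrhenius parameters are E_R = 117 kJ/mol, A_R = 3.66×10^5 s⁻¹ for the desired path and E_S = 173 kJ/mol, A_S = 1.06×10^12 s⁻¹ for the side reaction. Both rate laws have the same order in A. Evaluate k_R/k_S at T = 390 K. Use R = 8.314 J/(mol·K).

k_R/k_S = (A_R/A_S)·exp[−(E_R−E_S)/(RT)] = (A_R/A_S)·exp[(E_S−E_R)/(RT)].
(E_S−E_R)/(RT) = (173−117)×10³/(8.314×390) = 56000/3242 = 17.27.
k_R/k_S = (3.66×10^5/1.06×10^12)·exp(17.27) = 3.453×10^-7 × 3.167×10^7 = 10.9.

10.9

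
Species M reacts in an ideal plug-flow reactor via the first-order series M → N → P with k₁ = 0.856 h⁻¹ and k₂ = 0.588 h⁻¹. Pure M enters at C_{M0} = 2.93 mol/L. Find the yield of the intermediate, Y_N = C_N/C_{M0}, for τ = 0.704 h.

For first-order series with pure M initially, C_N(τ) = k₁C_{M0}/(k₂−k₁)·(e^(−k₁τ) − e^(−k₂τ)).
e^(−k₁τ) = e^(−0.856×0.704) = e^(−0.6026) = 0.5474; e^(−k₂τ) = e^(−0.4140) = 0.6610.
C_N = 0.856×2.93/(0.588−0.856) × (0.5474−0.6610) = (-9.359)×(-0.1137) = 1.064 mol/L.
Y_N = C_N/C_{M0} = 1.064/2.93 = 0.363.

0.363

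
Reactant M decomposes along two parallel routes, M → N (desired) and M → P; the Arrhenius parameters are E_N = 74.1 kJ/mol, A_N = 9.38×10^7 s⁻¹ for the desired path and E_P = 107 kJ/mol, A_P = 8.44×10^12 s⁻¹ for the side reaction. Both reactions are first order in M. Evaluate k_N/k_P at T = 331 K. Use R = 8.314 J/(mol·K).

1.73

Since both paths have the same order in M, the concentration cancels and S_{N/P} = k_N/k_P = (A_N/A_P)·exp[(E_P−E_N)/(RT)].
(E_P−E_N)/(RT) = (107−74.1)×10³/(8.314×331) = 32900/2752 = 11.96.
k_N/k_P = (9.38×10^7/8.44×10^12)·exp(11.96) = 1.111×10^-5 × 1.556×10^5 = 1.73.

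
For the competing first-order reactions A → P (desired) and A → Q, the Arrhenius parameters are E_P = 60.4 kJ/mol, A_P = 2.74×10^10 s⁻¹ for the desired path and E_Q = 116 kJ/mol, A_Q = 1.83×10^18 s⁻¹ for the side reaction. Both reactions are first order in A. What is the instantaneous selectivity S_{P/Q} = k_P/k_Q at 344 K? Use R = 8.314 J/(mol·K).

With equal orders, S_{P/Q} = k_P/k_Q = (A_P/A_Q)·exp[(E_Q−E_P)/(RT)].
(E_Q−E_P)/(RT) = (116−60.4)×10³/(8.314×344) = 55600/2860 = 19.44.
k_P/k_Q = (2.74×10^10/1.83×10^18)·exp(19.44) = 1.497×10^-8 × 2.773×10^8 = 4.15.
Since E_P < E_Q, lowering the temperature improves selectivity toward P.

4.15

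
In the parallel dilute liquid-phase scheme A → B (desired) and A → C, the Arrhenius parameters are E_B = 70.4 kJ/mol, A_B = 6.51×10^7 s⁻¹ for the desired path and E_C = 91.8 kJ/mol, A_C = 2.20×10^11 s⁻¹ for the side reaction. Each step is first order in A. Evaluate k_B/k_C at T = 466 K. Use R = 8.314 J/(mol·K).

0.0741

With equal orders, S_{B/C} = k_B/k_C = (A_B/A_C)·exp[(E_C−E_B)/(RT)].
(E_C−E_B)/(RT) = (91.8−70.4)×10³/(8.314×466) = 21400/3874 = 5.524.
k_B/k_C = (6.51×10^7/2.20×10^11)·exp(5.524) = 2.959×10^-4 × 250.5 = 0.0741.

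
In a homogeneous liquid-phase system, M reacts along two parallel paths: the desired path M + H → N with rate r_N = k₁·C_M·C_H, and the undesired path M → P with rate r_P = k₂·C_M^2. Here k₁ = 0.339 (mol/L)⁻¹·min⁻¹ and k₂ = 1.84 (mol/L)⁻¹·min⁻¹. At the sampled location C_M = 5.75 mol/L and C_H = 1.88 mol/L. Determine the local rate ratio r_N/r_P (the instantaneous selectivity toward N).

0.0602

S_{N/P} = r_N/r_P = (k₁·C_M·C_H)/(k₂·C_M^2) = (k₁/k₂)·C_M⁻¹·C_H.
= (0.339×5.750×1.880) / (1.84×5.750^2) = 3.665/60.84 = 0.0602.
The undesired path is higher order in M, so low C_M (CSTR or dilute feed) favours N.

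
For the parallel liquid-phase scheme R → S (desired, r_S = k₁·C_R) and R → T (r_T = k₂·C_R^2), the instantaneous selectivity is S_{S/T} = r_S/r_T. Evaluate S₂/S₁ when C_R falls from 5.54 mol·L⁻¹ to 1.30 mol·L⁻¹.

4.26

S_{S/T} = (k₁/k₂)·C_R⁻¹, so S₂/S₁ = (C_{R,2}/C_{R,1})⁻¹.
= 5.54/1.30 = 4.26.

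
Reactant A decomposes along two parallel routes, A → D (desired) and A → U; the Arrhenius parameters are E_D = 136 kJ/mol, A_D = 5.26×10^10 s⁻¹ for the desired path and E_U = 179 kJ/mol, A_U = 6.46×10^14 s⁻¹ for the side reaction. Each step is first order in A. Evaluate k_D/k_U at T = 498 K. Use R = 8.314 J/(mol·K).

2.64

With equal orders, S_{D/U} = k_D/k_U = (A_D/A_U)·exp[(E_U−E_D)/(RT)].
(E_U−E_D)/(RT) = (179−136)×10³/(8.314×498) = 43000/4140 = 10.39.
k_D/k_U = (5.26×10^10/6.46×10^14)·exp(10.39) = 8.142×10^-5 × 32388 = 2.64.
Since E_D < E_U, lowering the temperature improves selectivity toward D.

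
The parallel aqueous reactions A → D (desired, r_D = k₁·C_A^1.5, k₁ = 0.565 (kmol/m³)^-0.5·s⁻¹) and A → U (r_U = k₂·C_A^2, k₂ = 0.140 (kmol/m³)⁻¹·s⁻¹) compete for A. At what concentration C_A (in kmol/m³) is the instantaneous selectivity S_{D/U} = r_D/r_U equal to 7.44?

0.294 kmol/m³

S_{D/U} = (k₁/k₂)·C_A^-0.5 ⇒ C_A = (S·k₂/k₁)^(-2).
= (7.44×0.140/0.565)^(-2) = (1.844)^(-2) = 0.294 kmol/m³.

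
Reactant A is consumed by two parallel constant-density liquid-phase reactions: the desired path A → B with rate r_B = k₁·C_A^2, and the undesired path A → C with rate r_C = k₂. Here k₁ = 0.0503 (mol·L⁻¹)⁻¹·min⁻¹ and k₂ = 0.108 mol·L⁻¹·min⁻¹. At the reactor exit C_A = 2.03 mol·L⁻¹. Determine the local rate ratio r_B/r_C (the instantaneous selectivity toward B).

S_{B/C} = r_B/r_C = (k₁·C_A^2)/(k₂) = (k₁/k₂)·C_A^2.
= (0.0503×2.030^2) / (0.108) = 0.2073/0.1080 = 1.92.

1.92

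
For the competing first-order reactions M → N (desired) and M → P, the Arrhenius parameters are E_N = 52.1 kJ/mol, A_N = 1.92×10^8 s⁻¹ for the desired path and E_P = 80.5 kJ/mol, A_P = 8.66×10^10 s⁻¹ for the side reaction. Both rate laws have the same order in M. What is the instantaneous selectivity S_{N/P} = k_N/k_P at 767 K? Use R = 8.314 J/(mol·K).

k_N/k_P = (A_N/A_P)·exp[−(E_N−E_P)/(RT)] = (A_N/A_P)·exp[(E_P−E_N)/(RT)].
(E_P−E_N)/(RT) = (80.5−52.1)×10³/(8.314×767) = 28400/6377 = 4.454.
k_N/k_P = (1.92×10^8/8.66×10^10)·exp(4.454) = 0.002217 × 85.94 = 0.191.

0.191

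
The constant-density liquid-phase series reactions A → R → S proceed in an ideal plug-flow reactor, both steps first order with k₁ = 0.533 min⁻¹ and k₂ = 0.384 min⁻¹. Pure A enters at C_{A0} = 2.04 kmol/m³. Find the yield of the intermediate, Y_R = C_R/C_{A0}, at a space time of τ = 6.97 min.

The intermediate concentration in a first-order A→B→C sequence is C_R = k₁C_{A0}(e^(−k₁τ) − e^(−k₂τ))/(k₂−k₁).
e^(−k₁τ) = e^(−0.533×6.97) = e^(−3.715) = 0.02436; e^(−k₂τ) = e^(−2.676) = 0.06880.
C_R = 0.533×2.04/(0.384−0.533) × (0.02436−0.06880) = (-7.297)×(-0.04445) = 0.3244 kmol/m³.
Y_R = C_R/C_{A0} = 0.3244/2.04 = 0.159.

0.159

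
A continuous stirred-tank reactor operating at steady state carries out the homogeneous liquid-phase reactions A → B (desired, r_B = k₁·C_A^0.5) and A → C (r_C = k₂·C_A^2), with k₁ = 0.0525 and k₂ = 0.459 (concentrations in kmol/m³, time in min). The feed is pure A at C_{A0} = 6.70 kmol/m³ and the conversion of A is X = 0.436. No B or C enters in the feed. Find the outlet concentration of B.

0.0448 kmol/m³

Exit C_A = C_{A0}(1−X) = 6.70×0.564 = 3.779 kmol/m³.
A CSTR operates uniformly at the exit composition, giving r_B = 0.1021 and r_C = 6.554 (each k·C_A^n at C_A = 3.779).
Fraction of consumed A going to B: r_B/(r_B+r_C) = 0.01533.
C_B = 0.01533·C_{A0}·X = 0.01533×6.70×0.436 = 0.0448 kmol/m³.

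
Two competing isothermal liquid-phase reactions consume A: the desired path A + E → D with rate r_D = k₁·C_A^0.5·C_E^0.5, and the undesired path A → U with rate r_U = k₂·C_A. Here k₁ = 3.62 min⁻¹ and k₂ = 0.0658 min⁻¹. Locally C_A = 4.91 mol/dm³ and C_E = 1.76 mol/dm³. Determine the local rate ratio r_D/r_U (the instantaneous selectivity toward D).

32.9

S_{D/U} = r_D/r_U = (k₁·C_A^0.5·C_E^0.5)/(k₂·C_A) = (k₁/k₂)·C_A^-0.5·C_E^0.5.
= (3.62×4.910^0.5×1.760^0.5) / (0.0658×4.910) = 10.64/0.3231 = 32.9.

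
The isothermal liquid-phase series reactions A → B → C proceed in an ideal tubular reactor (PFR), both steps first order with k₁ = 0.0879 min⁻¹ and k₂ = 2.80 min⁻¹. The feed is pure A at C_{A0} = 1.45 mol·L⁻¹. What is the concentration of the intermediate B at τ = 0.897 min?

For first-order series with pure A initially, C_B(τ) = k₁C_{A0}/(k₂−k₁)·(e^(−k₁τ) − e^(−k₂τ)).
e^(−k₁τ) = e^(−0.0879×0.897) = e^(−0.07885) = 0.9242; e^(−k₂τ) = e^(−2.512) = 0.08114.
C_B = 0.0879×1.45/(2.80−0.0879) × (0.9242−0.08114) = 0.04699×0.8430 = 0.03962 mol·L⁻¹.

0.0396 mol·L⁻¹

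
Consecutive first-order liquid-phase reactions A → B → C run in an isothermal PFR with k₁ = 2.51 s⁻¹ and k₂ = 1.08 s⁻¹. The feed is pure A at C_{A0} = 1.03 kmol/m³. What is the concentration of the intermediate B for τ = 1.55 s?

0.302 kmol/m³

The intermediate concentration in a first-order A→B→C sequence is C_B = k₁C_{A0}(e^(−k₁τ) − e^(−k₂τ))/(k₂−k₁).
e^(−k₁τ) = e^(−2.51×1.55) = e^(−3.890) = 0.02044; e^(−k₂τ) = e^(−1.674) = 0.1875.
C_B = 2.51×1.03/(1.08−2.51) × (0.02044−0.1875) = (-1.808)×(-0.1671) = 0.3020 kmol/m³.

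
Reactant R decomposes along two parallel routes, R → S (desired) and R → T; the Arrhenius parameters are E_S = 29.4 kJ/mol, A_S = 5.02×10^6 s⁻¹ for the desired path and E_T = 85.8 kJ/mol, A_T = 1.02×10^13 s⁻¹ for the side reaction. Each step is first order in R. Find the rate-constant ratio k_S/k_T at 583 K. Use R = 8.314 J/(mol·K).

0.0557

k_S/k_T = (A_S/A_T)·exp[−(E_S−E_T)/(RT)] = (A_S/A_T)·exp[(E_T−E_S)/(RT)].
(E_T−E_S)/(RT) = (85.8−29.4)×10³/(8.314×583) = 56400/4847 = 11.64.
k_S/k_T = (5.02×10^6/1.02×10^13)·exp(11.64) = 4.922×10^-7 × 1.131×10^5 = 0.0557.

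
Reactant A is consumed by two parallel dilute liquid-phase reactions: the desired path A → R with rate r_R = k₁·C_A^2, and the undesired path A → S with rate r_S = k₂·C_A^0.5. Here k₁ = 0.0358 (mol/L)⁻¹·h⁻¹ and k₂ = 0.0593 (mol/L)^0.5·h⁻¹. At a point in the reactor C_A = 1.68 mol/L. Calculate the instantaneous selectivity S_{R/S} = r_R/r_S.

1.31

S_{R/S} = r_R/r_S = (k₁·C_A^2)/(k₂·C_A^0.5) = (k₁/k₂)·C_A^1.5.
= (0.0358×1.680^2) / (0.0593×1.680^0.5) = 0.1010/0.07686 = 1.31.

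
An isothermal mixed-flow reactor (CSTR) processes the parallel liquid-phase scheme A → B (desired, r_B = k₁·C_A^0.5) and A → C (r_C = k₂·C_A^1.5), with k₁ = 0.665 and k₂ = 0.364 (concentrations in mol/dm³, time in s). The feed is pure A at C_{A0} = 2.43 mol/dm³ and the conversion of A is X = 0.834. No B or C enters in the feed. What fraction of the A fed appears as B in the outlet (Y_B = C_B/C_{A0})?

0.683

Exit C_A = C_{A0}(1−X) = 2.43×0.166 = 0.4034 mol/dm³.
Rates in a CSTR are evaluated at the outlet concentration: r_B = 0.665×0.4034^0.5 = 0.4224, r_C = 0.364×0.4034^1.5 = 0.09326.
Fraction of consumed A going to B: r_B/(r_B+r_C) = 0.8191.
C_B = 0.8191·C_{A0}·X = 0.8191×2.43×0.834 = 1.66 mol/dm³; Y_B = C_B/C_{A0} = 0.683.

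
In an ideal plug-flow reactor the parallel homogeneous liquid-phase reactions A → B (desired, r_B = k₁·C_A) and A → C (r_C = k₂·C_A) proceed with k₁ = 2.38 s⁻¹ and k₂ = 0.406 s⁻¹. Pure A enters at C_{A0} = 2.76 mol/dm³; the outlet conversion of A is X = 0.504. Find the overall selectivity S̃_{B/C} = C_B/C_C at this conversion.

5.86

C_A = C_{A0}(1−X) = 1.369 mol/dm³.
Both paths are first order in A, so the instantaneous fraction to B is constant: dC_B/d(−C_A) = k₁/(k₁+k₂) = 0.8543.
C_B = 0.8543·(C_{A0}−C_A) = 0.8543×1.391 = 1.19 mol/dm³.
C_C = (C_{A0}−C_A)−C_B = 0.2027 mol/dm³; S̃_{B/C} = 1.188/0.2027 = 5.86.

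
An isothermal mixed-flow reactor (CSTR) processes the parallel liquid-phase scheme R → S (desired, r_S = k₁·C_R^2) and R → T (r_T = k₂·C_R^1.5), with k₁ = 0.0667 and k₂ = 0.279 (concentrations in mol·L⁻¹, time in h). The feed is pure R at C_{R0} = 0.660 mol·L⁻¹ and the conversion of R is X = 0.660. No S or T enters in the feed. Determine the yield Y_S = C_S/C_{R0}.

0.0671

Exit C_R = C_{R0}(1−X) = 0.660×0.340 = 0.2244 mol·L⁻¹.
Rates in a CSTR are evaluated at the outlet concentration: r_S = 0.0667×0.2244^2 = 0.003359, r_T = 0.279×0.2244^1.5 = 0.02966.
Fraction of consumed R going to S: r_S/(r_S+r_T) = 0.1017.
C_S = 0.1017·C_{R0}·X = 0.1017×0.660×0.660 = 0.0443 mol·L⁻¹; Y_S = C_S/C_{R0} = 0.0671.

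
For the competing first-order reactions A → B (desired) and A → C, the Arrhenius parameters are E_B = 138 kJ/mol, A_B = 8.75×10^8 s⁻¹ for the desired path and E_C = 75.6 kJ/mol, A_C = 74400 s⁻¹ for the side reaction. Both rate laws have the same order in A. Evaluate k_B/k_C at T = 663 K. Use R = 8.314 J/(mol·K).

With equal orders, S_{B/C} = k_B/k_C = (A_B/A_C)·exp[(E_C−E_B)/(RT)].
(E_C−E_B)/(RT) = (75.6−138)×10³/(8.314×663) = -62400/5512 = -11.32.
k_B/k_C = (8.75×10^8/74400)·exp(-11.32) = 11761 × 1.212×10^-5 = 0.143.
Since E_B > E_C, raising the temperature improves selectivity toward B.

0.143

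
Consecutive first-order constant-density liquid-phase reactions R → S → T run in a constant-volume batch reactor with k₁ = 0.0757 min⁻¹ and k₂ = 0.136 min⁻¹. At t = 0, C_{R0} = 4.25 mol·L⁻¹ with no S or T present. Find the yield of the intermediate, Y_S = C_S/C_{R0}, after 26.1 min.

For first-order series with pure R initially, C_S(t) = k₁C_{R0}/(k₂−k₁)·(e^(−k₁t) − e^(−k₂t)).
e^(−k₁t) = e^(−0.0757×26.1) = e^(−1.976) = 0.1387; e^(−k₂t) = e^(−3.550) = 0.02874.
C_S = 0.0757×4.25/(0.136−0.0757) × (0.1387−0.02874) = 5.335×0.1099 = 0.5865 mol·L⁻¹.
Y_S = C_S/C_{R0} = 0.5865/4.25 = 0.138.

0.138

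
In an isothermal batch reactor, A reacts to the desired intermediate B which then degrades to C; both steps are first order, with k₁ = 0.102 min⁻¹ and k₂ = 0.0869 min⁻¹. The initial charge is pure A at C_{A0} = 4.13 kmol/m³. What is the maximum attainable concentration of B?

For a first-order series the maximum intermediate yield is C_{B,max}/C_{A0} = (k₁/k₂)^[k₂/(k₂−k₁)].
= (0.102/0.0869)^(0.0869/(0.0869−0.102)) = (1.174)^(-5.755) = 0.3977.
C_{B,max} = 0.3977×4.13 = 1.64 kmol/m³.

1.64 kmol/m³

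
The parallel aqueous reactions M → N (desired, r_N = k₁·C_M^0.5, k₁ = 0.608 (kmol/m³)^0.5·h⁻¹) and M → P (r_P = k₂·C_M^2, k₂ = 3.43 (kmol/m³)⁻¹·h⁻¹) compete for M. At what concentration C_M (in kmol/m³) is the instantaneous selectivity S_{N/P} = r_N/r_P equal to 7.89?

S_{N/P} = (k₁/k₂)·C_M^-1.5 ⇒ C_M = (S·k₂/k₁)^(1/(-1.5)).
= (7.89×3.43/0.608)^(-0.6667) = (44.51)^(-0.6667) = 0.0796 kmol/m³.

0.0796 kmol/m³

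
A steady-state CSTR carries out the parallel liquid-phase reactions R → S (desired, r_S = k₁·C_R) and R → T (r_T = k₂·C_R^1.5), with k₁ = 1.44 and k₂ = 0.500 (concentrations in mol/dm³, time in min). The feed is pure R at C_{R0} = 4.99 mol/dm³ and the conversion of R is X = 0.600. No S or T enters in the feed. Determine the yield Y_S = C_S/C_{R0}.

Exit C_R = C_{R0}(1−X) = 4.99×0.400 = 1.996 mol/dm³.
In a CSTR the entire volume is at exit conditions, so r_S = 1.44×1.996 = 2.874 and r_T = 0.500×1.996^1.5 = 1.410.
Fraction of consumed R going to S: r_S/(r_S+r_T) = 0.6709.
C_S = 0.6709·C_{R0}·X = 0.6709×4.99×0.600 = 2.01 mol/dm³; Y_S = C_S/C_{R0} = 0.403.

0.403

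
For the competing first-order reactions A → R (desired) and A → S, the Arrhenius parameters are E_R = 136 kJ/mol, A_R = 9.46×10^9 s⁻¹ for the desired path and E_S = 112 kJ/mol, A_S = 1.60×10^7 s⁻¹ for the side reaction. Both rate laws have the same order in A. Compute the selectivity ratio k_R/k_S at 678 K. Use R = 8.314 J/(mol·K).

k_R/k_S = (A_R/A_S)·exp[−(E_R−E_S)/(RT)] = (A_R/A_S)·exp[(E_S−E_R)/(RT)].
(E_S−E_R)/(RT) = (112−136)×10³/(8.314×678) = -24000/5637 = -4.258.
k_R/k_S = (9.46×10^9/1.60×10^7)·exp(-4.258) = 591.2 × 0.01416 = 8.37.

8.37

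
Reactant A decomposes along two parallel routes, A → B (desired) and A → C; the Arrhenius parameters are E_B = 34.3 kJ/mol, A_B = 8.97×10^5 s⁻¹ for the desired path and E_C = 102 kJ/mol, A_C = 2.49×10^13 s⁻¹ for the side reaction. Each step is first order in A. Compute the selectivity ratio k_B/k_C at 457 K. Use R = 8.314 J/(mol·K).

k_B/k_C = (A_B/A_C)·exp[−(E_B−E_C)/(RT)] = (A_B/A_C)·exp[(E_C−E_B)/(RT)].
(E_C−E_B)/(RT) = (102−34.3)×10³/(8.314×457) = 67700/3799 = 17.82.
k_B/k_C = (8.97×10^5/2.49×10^13)·exp(17.82) = 3.602×10^-8 × 5.474×10^7 = 1.97.

1.97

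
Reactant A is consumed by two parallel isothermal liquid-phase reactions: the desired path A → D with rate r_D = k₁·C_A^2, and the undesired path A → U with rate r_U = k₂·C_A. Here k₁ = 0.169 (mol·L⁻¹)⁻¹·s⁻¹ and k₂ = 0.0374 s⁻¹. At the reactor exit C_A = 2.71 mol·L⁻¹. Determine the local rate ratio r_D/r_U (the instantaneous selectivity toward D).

12.2

S_{D/U} = r_D/r_U = (k₁·C_A^2)/(k₂·C_A) = (k₁/k₂)·C_A.
= (0.169×2.710^2) / (0.0374×2.710) = 1.241/0.1014 = 12.2.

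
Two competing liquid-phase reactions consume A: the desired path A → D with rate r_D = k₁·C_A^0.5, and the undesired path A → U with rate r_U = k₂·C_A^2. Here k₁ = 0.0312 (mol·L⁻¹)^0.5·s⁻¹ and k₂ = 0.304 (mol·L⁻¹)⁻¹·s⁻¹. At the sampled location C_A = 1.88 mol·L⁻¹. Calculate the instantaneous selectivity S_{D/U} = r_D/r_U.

0.0398

S_{D/U} = r_D/r_U = (k₁·C_A^0.5)/(k₂·C_A^2) = (k₁/k₂)·C_A^-1.5.
= (0.0312×1.880^0.5) / (0.304×1.880^2) = 0.04278/1.074 = 0.0398.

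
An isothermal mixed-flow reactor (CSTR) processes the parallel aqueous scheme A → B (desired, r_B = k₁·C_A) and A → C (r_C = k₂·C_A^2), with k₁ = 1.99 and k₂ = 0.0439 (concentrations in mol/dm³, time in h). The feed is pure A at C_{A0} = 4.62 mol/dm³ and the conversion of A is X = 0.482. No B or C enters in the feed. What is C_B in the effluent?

Exit C_A = C_{A0}(1−X) = 4.62×0.518 = 2.393 mol/dm³.
In a CSTR the entire volume is at exit conditions, so r_B = 1.99×2.393 = 4.762 and r_C = 0.0439×2.393^2 = 0.2514.
Fraction of consumed A going to B: r_B/(r_B+r_C) = 0.9499.
C_B = 0.9499·C_{A0}·X = 0.9499×4.62×0.482 = 2.12 mol/dm³.

2.12 mol/dm³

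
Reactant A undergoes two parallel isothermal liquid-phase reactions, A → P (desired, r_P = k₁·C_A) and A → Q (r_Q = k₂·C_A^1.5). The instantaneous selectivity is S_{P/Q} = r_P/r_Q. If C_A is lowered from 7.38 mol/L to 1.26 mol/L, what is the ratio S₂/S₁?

S_{P/Q} = (k₁/k₂)·C_A^-0.5, so S₂/S₁ = (C_{A,2}/C_{A,1})^-0.5.
= (1.26/7.38)^(-0.5) = (0.1707)^(-0.5) = 2.42.
Selectivity toward P rises as C_A falls — low-concentration operation is favoured.

2.42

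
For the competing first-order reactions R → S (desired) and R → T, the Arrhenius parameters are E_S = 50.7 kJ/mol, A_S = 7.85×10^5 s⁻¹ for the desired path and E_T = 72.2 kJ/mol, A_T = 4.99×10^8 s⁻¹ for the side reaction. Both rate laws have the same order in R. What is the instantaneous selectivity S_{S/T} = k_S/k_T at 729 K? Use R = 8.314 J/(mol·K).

0.0546

k_S/k_T = (A_S/A_T)·exp[−(E_S−E_T)/(RT)] = (A_S/A_T)·exp[(E_T−E_S)/(RT)].
(E_T−E_S)/(RT) = (72.2−50.7)×10³/(8.314×729) = 21500/6061 = 3.547.
k_S/k_T = (7.85×10^5/4.99×10^8)·exp(3.547) = 0.001573 × 34.72 = 0.0546.
Since E_S < E_T, lowering the temperature improves selectivity toward S.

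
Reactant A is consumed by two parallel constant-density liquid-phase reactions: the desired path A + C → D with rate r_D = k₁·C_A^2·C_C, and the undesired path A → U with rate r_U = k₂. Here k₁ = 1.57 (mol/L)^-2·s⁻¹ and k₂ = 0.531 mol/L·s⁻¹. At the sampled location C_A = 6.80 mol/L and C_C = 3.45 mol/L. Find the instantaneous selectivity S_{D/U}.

S_{D/U} = r_D/r_U = (k₁·C_A^2·C_C)/(k₂) = (k₁/k₂)·C_A^2·C_C.
= (1.57×6.800^2×3.450) / (0.531) = 250.5/0.5310 = 472.

472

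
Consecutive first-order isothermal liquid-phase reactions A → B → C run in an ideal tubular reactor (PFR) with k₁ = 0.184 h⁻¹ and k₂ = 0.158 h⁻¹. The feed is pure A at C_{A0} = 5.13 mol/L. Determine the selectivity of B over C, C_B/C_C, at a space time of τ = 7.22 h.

1.11

The intermediate concentration in a first-order A→B→C sequence is C_B = k₁C_{A0}(e^(−k₁τ) − e^(−k₂τ))/(k₂−k₁).
e^(−k₁τ) = e^(−0.184×7.22) = e^(−1.328) = 0.2649; e^(−k₂τ) = e^(−1.141) = 0.3196.
C_B = 0.184×5.13/(0.158−0.184) × (0.2649−0.3196) = (-36.30)×(-0.05470) = 1.986 mol/L.
C_A = C_{A0}e^(−k₁τ) = 1.359 mol/L, so C_C = C_{A0}−C_A−C_B = 1.785 mol/L; C_B/C_C = 1.11.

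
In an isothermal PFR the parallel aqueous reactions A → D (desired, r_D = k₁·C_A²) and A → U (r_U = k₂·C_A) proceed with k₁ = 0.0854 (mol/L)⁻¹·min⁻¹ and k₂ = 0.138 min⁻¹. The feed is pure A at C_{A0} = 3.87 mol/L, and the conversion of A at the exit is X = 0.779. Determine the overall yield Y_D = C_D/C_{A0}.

C_A = C_{A0}(1−X) = 0.8553 mol/L.
Along a PFR/batch, dC_U/dC_A = −r_U/(r_D+r_U) = −k₂/(k₂+k₁·C_A).
Integrating from C_{A0} to C_A: C_U = (0.138/0.0854)·ln[(0.138+0.0854·3.87)/(0.138+0.0854·0.855)] = 1.616·ln(0.4685/0.2110) = 1.289 mol/L.
Then C_D = (C_{A0}−C_A) − C_U = 3.015 − 1.289 = 1.726 mol/L.
Y_D = C_D/C_{A0} = 1.726/3.87 = 0.446.

0.446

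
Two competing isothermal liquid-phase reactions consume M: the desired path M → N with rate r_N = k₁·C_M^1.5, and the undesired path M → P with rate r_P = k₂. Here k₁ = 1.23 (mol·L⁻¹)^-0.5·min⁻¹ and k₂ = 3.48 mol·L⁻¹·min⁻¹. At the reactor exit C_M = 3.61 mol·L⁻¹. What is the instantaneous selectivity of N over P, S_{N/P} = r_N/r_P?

2.42

S_{N/P} = r_N/r_P = (k₁·C_M^1.5)/(k₂) = (k₁/k₂)·C_M^1.5.
= (1.23×3.610^1.5) / (3.48) = 8.437/3.480 = 2.42.
Since the desired path is higher order in M, keeping C_M high (PFR or concentrated feed) favours N.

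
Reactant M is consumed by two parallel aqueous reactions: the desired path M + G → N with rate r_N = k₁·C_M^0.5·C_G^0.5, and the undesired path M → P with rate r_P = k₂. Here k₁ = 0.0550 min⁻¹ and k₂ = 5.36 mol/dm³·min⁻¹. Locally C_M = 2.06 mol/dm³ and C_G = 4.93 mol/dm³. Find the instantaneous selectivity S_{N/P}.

0.0327

S_{N/P} = r_N/r_P = (k₁·C_M^0.5·C_G^0.5)/(k₂) = (k₁/k₂)·C_M^0.5·C_G^0.5.
= (0.0550×2.060^0.5×4.930^0.5) / (5.36) = 0.1753/5.360 = 0.0327.
Since the desired path is higher order in M, keeping C_M high (PFR or concentrated feed) favours N.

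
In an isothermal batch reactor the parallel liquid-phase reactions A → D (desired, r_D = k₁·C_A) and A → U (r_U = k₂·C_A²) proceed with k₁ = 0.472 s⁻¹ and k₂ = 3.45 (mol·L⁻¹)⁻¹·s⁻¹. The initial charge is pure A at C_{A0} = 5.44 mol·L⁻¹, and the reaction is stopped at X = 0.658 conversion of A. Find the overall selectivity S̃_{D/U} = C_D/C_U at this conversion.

0.0408

C_A = C_{A0}(1−X) = 1.860 mol·L⁻¹.
Along a PFR/batch, dC_D/dC_A = −r_D/(r_D+r_U) = −k₁/(k₁+k₂·C_A).
Integrating from C_{A0} to C_A: C_D = (0.472/3.45)·ln[(0.472+3.45·5.44)/(0.472+3.45·1.86)] = 0.1368·ln(19.24/6.891) = 0.1405 mol·L⁻¹.
C_U = (C_{A0}−C_A)−C_D = 3.439 mol·L⁻¹; S̃_{D/U} = 0.1405/3.439 = 0.0408.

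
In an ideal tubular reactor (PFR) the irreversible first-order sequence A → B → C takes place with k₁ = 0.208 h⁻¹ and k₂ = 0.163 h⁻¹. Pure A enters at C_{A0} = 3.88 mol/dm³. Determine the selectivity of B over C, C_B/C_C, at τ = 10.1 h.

For first-order series with pure A initially, C_B(τ) = k₁C_{A0}/(k₂−k₁)·(e^(−k₁τ) − e^(−k₂τ)).
e^(−k₁τ) = e^(−0.208×10.1) = e^(−2.101) = 0.1224; e^(−k₂τ) = e^(−1.646) = 0.1928.
C_B = 0.208×3.88/(0.163−0.208) × (0.1224−0.1928) = (-17.93)×(-0.07040) = 1.263 mol/dm³.
C_A = C_{A0}e^(−k₁τ) = 0.4748 mol/dm³, so C_C = C_{A0}−C_A−C_B = 2.143 mol/dm³; C_B/C_C = 0.589.

0.589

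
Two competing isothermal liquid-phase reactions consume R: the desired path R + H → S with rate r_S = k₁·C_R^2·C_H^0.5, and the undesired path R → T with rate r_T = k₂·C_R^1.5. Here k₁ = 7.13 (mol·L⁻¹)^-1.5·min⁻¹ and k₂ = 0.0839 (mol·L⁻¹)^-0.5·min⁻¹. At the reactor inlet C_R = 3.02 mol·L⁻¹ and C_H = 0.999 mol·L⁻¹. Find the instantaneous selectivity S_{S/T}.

148

S_{S/T} = r_S/r_T = (k₁·C_R^2·C_H^0.5)/(k₂·C_R^1.5) = (k₁/k₂)·C_R^0.5·C_H^0.5.
= (7.13×3.020^2×0.9990^0.5) / (0.0839×3.020^1.5) = 65.00/0.4403 = 148.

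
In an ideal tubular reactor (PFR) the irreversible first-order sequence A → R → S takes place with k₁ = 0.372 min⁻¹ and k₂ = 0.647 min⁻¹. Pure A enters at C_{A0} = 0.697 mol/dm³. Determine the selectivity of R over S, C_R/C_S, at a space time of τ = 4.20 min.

Solving the coupled first-order balances gives C_R(τ) = [k₁/(k₂−k₁)]·C_{A0}·(e^(−k₁τ) − e^(−k₂τ)).
e^(−k₁τ) = e^(−0.372×4.20) = e^(−1.562) = 0.2096; e^(−k₂τ) = e^(−2.717) = 0.06605.
C_R = 0.372×0.697/(0.647−0.372) × (0.2096−0.06605) = 0.9429×0.1436 = 0.1354 mol/dm³.
C_A = C_{A0}e^(−k₁τ) = 0.1461 mol/dm³, so C_S = C_{A0}−C_A−C_R = 0.4155 mol/dm³; C_R/C_S = 0.326.

0.326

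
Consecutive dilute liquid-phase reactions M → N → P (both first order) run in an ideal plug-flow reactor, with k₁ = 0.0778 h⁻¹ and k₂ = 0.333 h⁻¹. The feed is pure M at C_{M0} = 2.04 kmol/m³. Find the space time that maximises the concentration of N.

5.70 h

For first-order series the maximum of C_N occurs at τ_opt = ln(k₂/k₁)/(k₂−k₁).
= ln(0.333/0.0778)/(0.333−0.0778) = ln(4.280)/0.2552 = 1.454/0.2552 = 5.70 h.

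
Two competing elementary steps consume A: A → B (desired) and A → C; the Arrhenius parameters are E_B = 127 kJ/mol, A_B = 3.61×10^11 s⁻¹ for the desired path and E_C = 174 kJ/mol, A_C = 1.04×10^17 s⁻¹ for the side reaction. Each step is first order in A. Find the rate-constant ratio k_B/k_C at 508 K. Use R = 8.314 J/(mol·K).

0.236

With equal orders, S_{B/C} = k_B/k_C = (A_B/A_C)·exp[(E_C−E_B)/(RT)].
(E_C−E_B)/(RT) = (174−127)×10³/(8.314×508) = 47000/4224 = 11.13.
k_B/k_C = (3.61×10^11/1.04×10^17)·exp(11.13) = 3.471×10^-6 × 68062 = 0.236.
Since E_B < E_C, lowering the temperature improves selectivity toward B.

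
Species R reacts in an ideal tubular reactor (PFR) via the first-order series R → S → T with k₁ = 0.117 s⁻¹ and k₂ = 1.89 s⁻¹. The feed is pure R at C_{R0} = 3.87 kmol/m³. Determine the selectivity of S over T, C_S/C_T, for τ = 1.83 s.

The intermediate concentration in a first-order A→B→C sequence is C_S = k₁C_{R0}(e^(−k₁τ) − e^(−k₂τ))/(k₂−k₁).
e^(−k₁τ) = e^(−0.117×1.83) = e^(−0.2141) = 0.8073; e^(−k₂τ) = e^(−3.459) = 0.03147.
C_S = 0.117×3.87/(1.89−0.117) × (0.8073−0.03147) = 0.2554×0.7758 = 0.1981 kmol/m³.
C_R = C_{R0}e^(−k₁τ) = 3.124 kmol/m³, so C_T = C_{R0}−C_R−C_S = 0.5478 kmol/m³; C_S/C_T = 0.362.

0.362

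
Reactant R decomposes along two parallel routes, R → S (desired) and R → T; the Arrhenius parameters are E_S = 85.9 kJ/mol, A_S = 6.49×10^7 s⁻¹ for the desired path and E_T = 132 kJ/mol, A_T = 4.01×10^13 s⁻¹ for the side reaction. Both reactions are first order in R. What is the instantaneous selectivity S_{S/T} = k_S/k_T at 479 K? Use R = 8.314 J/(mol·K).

k_S/k_T = (A_S/A_T)·exp[−(E_S−E_T)/(RT)] = (A_S/A_T)·exp[(E_T−E_S)/(RT)].
(E_T−E_S)/(RT) = (132−85.9)×10³/(8.314×479) = 46100/3982 = 11.58.
k_S/k_T = (6.49×10^7/4.01×10^13)·exp(11.58) = 1.618×10^-6 × 1.065×10^5 = 0.172.

0.172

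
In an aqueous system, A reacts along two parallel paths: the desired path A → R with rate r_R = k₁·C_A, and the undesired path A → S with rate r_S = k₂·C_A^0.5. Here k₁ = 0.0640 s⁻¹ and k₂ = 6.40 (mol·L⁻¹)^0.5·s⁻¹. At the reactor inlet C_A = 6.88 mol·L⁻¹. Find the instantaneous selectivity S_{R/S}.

S_{R/S} = r_R/r_S = (k₁·C_A)/(k₂·C_A^0.5) = (k₁/k₂)·C_A^0.5.
= (0.0640×6.880) / (6.40×6.880^0.5) = 0.4403/16.79 = 0.0262.
Since the desired path is higher order in A, keeping C_A high (PFR or concentrated feed) favours R.

0.0262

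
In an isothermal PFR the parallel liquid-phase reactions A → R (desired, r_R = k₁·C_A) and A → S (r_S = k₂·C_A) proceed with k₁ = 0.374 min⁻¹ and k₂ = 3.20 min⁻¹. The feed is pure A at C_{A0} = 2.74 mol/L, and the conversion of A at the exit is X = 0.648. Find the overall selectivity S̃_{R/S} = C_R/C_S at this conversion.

0.117

C_A = C_{A0}(1−X) = 0.9645 mol/L.
Both paths are first order in A, so the instantaneous fraction to R is constant: dC_R/d(−C_A) = k₁/(k₁+k₂) = 0.1046.
C_R = 0.1046·(C_{A0}−C_A) = 0.1046×1.776 = 0.186 mol/L.
C_S = (C_{A0}−C_A)−C_R = 1.590 mol/L; S̃_{R/S} = 0.1858/1.590 = 0.117.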